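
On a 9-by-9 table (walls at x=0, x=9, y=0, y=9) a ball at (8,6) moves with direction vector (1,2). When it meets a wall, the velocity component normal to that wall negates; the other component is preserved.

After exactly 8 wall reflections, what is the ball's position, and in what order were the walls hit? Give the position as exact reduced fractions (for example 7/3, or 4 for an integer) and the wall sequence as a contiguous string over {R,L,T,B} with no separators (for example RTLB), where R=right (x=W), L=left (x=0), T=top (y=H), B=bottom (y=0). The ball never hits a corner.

Final position: (17/2,9)
Wall sequence: RTBLTBRT

1. t=1 → R at (9,8); v=(-1,2)
2. t=1/2 → T at (17/2,9); v=(-1,-2)
3. t=9/2 → B at (4,0); v=(-1,2)
4. t=4 → L at (0,8); v=(1,2)
5. t=1/2 → T at (1/2,9); v=(1,-2)
6. t=9/2 → B at (5,0); v=(1,2)
7. t=4 → R at (9,8); v=(-1,2)
8. t=1/2 → T at (17/2,9); v=(-1,-2)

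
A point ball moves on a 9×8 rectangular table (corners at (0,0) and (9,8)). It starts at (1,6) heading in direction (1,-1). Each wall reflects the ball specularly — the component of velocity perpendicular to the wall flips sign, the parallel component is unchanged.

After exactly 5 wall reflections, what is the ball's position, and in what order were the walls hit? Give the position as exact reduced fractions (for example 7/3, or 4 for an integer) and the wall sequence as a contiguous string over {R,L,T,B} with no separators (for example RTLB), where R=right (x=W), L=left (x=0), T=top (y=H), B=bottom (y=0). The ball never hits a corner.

Final position: (5,0)
Wall sequence: BRTLB

1. t=6 → B at (7,0); v=(1,1)
2. t=2 → R at (9,2); v=(-1,1)
3. t=6 → T at (3,8); v=(-1,-1)
4. t=3 → L at (0,5); v=(1,-1)
5. t=5 → B at (5,0); v=(1,1)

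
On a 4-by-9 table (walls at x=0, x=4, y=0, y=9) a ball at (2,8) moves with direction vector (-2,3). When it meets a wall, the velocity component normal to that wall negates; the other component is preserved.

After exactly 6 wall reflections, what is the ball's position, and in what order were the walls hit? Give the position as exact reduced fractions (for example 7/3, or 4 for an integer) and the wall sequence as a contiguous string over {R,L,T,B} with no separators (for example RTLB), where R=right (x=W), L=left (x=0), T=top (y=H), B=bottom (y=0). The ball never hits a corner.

1. t=1/3 → T at (4/3,9); v=(-2,-3)
2. t=2/3 → L at (0,7); v=(2,-3)
3. t=2 → R at (4,1); v=(-2,-3)
4. t=1/3 → B at (10/3,0); v=(-2,3)
5. t=5/3 → L at (0,5); v=(2,3)
6. t=4/3 → T at (8/3,9); v=(2,-3)

Final position: (8/3,9)
Wall sequence: TLRBLT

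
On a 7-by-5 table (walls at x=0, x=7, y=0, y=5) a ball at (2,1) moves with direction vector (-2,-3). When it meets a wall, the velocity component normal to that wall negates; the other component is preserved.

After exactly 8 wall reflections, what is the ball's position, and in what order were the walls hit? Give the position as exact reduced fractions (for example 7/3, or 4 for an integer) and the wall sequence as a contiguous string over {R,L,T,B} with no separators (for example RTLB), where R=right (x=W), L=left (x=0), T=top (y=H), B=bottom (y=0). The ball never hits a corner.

1. t=1/3 → B at (4/3,0); v=(-2,3)
2. t=2/3 → L at (0,2); v=(2,3)
3. t=1 → T at (2,5); v=(2,-3)
4. t=5/3 → B at (16/3,0); v=(2,3)
5. t=5/6 → R at (7,5/2); v=(-2,3)
6. t=5/6 → T at (16/3,5); v=(-2,-3)
7. t=5/3 → B at (2,0); v=(-2,3)
8. t=1 → L at (0,3); v=(2,3)

Final position: (0,3)
Wall sequence: BLTBRTBL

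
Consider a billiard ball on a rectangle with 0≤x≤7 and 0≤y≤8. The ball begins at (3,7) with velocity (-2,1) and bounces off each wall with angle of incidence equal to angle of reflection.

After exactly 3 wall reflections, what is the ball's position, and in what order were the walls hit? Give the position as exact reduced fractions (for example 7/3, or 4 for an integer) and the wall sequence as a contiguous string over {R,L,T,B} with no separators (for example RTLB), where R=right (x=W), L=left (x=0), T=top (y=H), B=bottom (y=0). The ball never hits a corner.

Final position: (7,4)
Wall sequence: TLR

1. t=1 → T at (1,8); v=(-2,-1)
2. t=1/2 → L at (0,15/2); v=(2,-1)
3. t=7/2 → R at (7,4); v=(-2,-1)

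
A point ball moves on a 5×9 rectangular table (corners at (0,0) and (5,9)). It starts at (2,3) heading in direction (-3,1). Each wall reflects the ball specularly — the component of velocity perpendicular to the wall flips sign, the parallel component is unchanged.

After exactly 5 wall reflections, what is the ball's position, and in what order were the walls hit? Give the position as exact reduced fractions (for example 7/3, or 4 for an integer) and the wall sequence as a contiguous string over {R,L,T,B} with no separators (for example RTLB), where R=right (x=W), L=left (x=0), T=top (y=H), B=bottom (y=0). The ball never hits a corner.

Final position: (4,9)
Wall sequence: LRLRT

1. t=2/3 → L at (0,11/3); v=(3,1)
2. t=5/3 → R at (5,16/3); v=(-3,1)
3. t=5/3 → L at (0,7); v=(3,1)
4. t=5/3 → R at (5,26/3); v=(-3,1)
5. t=1/3 → T at (4,9); v=(-3,-1)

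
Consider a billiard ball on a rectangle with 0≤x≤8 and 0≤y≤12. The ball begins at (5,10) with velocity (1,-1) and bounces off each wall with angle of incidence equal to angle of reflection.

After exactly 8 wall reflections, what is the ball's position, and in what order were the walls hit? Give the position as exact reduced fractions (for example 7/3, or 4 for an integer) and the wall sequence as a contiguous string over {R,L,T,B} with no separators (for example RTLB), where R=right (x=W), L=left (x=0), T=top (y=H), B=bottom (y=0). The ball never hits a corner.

1. t=3 → R at (8,7); v=(-1,-1)
2. t=7 → B at (1,0); v=(-1,1)
3. t=1 → L at (0,1); v=(1,1)
4. t=8 → R at (8,9); v=(-1,1)
5. t=3 → T at (5,12); v=(-1,-1)
6. t=5 → L at (0,7); v=(1,-1)
7. t=7 → B at (7,0); v=(1,1)
8. t=1 → R at (8,1); v=(-1,1)

Final position: (8,1)
Wall sequence: RBLRTLBR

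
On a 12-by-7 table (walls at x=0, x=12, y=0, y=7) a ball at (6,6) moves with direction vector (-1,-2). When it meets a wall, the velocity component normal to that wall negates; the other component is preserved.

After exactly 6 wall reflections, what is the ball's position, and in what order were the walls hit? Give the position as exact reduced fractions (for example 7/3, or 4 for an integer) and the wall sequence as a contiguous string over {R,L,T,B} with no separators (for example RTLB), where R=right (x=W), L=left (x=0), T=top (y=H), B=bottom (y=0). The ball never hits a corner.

1. t=3 → B at (3,0); v=(-1,2)
2. t=3 → L at (0,6); v=(1,2)
3. t=1/2 → T at (1/2,7); v=(1,-2)
4. t=7/2 → B at (4,0); v=(1,2)
5. t=7/2 → T at (15/2,7); v=(1,-2)
6. t=7/2 → B at (11,0); v=(1,2)

Final position: (11,0)
Wall sequence: BLTBTB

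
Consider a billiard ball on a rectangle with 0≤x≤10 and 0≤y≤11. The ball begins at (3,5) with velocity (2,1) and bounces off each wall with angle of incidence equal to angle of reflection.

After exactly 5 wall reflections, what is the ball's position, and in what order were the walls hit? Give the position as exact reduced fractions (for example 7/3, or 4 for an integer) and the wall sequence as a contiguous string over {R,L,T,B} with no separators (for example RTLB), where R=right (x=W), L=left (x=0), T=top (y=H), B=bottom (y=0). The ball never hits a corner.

Final position: (3,0)
Wall sequence: RTLRB

1. t=7/2 → R at (10,17/2); v=(-2,1)
2. t=5/2 → T at (5,11); v=(-2,-1)
3. t=5/2 → L at (0,17/2); v=(2,-1)
4. t=5 → R at (10,7/2); v=(-2,-1)
5. t=7/2 → B at (3,0); v=(-2,1)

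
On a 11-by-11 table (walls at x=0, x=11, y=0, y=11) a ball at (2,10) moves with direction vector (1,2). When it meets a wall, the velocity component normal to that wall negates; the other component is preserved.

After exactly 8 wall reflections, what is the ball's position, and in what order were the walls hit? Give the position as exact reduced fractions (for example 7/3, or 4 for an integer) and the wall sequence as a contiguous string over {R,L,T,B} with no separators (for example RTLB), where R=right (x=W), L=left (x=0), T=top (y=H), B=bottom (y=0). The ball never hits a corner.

Final position: (8,0)
Wall sequence: TBRTBLTB

1. t=1/2 → T at (5/2,11); v=(1,-2)
2. t=11/2 → B at (8,0); v=(1,2)
3. t=3 → R at (11,6); v=(-1,2)
4. t=5/2 → T at (17/2,11); v=(-1,-2)
5. t=11/2 → B at (3,0); v=(-1,2)
6. t=3 → L at (0,6); v=(1,2)
7. t=5/2 → T at (5/2,11); v=(1,-2)
8. t=11/2 → B at (8,0); v=(1,2)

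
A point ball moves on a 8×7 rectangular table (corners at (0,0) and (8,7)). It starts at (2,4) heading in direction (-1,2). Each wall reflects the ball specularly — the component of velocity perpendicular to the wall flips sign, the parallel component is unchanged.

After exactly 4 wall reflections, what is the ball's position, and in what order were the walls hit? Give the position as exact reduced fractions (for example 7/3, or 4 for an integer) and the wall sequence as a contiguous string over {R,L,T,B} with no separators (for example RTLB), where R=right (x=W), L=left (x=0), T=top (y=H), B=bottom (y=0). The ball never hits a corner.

1. t=3/2 → T at (1/2,7); v=(-1,-2)
2. t=1/2 → L at (0,6); v=(1,-2)
3. t=3 → B at (3,0); v=(1,2)
4. t=7/2 → T at (13/2,7); v=(1,-2)

Final position: (13/2,7)
Wall sequence: TLBT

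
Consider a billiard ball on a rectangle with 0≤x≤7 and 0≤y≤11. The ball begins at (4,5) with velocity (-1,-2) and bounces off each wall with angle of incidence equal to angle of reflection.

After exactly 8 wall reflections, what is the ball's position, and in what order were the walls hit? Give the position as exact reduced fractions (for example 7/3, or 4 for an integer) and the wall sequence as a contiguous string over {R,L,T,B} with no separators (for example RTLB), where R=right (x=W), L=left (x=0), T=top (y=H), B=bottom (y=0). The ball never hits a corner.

Final position: (13/2,0)
Wall sequence: BLTRBLTB

1. t=5/2 → B at (3/2,0); v=(-1,2)
2. t=3/2 → L at (0,3); v=(1,2)
3. t=4 → T at (4,11); v=(1,-2)
4. t=3 → R at (7,5); v=(-1,-2)
5. t=5/2 → B at (9/2,0); v=(-1,2)
6. t=9/2 → L at (0,9); v=(1,2)
7. t=1 → T at (1,11); v=(1,-2)
8. t=11/2 → B at (13/2,0); v=(1,2)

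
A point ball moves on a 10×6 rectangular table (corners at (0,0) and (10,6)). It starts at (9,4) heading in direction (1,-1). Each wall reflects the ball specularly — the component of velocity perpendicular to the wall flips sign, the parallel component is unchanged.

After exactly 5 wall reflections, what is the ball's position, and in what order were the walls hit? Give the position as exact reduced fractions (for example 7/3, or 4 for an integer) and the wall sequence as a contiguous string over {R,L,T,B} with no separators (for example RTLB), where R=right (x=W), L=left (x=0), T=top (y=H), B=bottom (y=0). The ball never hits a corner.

1. t=1 → R at (10,3); v=(-1,-1)
2. t=3 → B at (7,0); v=(-1,1)
3. t=6 → T at (1,6); v=(-1,-1)
4. t=1 → L at (0,5); v=(1,-1)
5. t=5 → B at (5,0); v=(1,1)

Final position: (5,0)
Wall sequence: RBTLB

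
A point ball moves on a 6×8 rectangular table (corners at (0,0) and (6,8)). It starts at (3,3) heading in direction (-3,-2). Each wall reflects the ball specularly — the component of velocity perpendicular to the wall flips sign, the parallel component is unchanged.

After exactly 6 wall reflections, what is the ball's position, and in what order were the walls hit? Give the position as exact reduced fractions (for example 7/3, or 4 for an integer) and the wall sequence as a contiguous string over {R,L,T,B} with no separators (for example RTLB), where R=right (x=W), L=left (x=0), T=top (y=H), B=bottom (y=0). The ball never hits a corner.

1. t=1 → L at (0,1); v=(3,-2)
2. t=1/2 → B at (3/2,0); v=(3,2)
3. t=3/2 → R at (6,3); v=(-3,2)
4. t=2 → L at (0,7); v=(3,2)
5. t=1/2 → T at (3/2,8); v=(3,-2)
6. t=3/2 → R at (6,5); v=(-3,-2)

Final position: (6,5)
Wall sequence: LBRLTR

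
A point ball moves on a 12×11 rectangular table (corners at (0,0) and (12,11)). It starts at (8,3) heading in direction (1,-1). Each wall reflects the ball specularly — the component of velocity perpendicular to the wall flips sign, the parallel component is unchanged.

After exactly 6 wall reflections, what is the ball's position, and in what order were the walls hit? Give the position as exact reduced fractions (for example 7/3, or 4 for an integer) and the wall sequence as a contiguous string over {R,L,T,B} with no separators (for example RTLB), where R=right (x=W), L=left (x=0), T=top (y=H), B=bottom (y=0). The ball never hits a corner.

1. t=3 → B at (11,0); v=(1,1)
2. t=1 → R at (12,1); v=(-1,1)
3. t=10 → T at (2,11); v=(-1,-1)
4. t=2 → L at (0,9); v=(1,-1)
5. t=9 → B at (9,0); v=(1,1)
6. t=3 → R at (12,3); v=(-1,1)

Final position: (12,3)
Wall sequence: BRTLBR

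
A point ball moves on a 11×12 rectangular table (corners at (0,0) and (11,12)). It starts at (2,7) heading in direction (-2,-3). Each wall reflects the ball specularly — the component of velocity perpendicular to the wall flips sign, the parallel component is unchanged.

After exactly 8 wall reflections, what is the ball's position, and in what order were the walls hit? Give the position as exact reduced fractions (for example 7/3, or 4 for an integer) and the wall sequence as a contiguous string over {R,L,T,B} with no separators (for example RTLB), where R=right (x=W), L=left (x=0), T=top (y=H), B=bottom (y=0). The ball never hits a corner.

Final position: (11,5/2)
Wall sequence: LBTRBLTR

1. t=1 → L at (0,4); v=(2,-3)
2. t=4/3 → B at (8/3,0); v=(2,3)
3. t=4 → T at (32/3,12); v=(2,-3)
4. t=1/6 → R at (11,23/2); v=(-2,-3)
5. t=23/6 → B at (10/3,0); v=(-2,3)
6. t=5/3 → L at (0,5); v=(2,3)
7. t=7/3 → T at (14/3,12); v=(2,-3)
8. t=19/6 → R at (11,5/2); v=(-2,-3)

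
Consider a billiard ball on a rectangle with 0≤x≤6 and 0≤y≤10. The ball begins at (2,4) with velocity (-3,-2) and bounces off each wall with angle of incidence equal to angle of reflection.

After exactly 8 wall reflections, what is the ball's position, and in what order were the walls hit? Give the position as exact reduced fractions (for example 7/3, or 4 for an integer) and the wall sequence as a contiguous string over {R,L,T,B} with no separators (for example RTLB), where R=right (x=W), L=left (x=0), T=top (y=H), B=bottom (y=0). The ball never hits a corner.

1. t=2/3 → L at (0,8/3); v=(3,-2)
2. t=4/3 → B at (4,0); v=(3,2)
3. t=2/3 → R at (6,4/3); v=(-3,2)
4. t=2 → L at (0,16/3); v=(3,2)
5. t=2 → R at (6,28/3); v=(-3,2)
6. t=1/3 → T at (5,10); v=(-3,-2)
7. t=5/3 → L at (0,20/3); v=(3,-2)
8. t=2 → R at (6,8/3); v=(-3,-2)

Final position: (6,8/3)
Wall sequence: LBRLRTLR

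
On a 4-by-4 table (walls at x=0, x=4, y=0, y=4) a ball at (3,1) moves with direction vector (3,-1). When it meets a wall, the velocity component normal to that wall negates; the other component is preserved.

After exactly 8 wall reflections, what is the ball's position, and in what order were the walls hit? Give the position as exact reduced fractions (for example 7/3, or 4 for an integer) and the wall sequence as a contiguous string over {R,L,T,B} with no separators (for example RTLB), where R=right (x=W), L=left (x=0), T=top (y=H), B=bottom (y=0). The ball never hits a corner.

Final position: (0,2)
Wall sequence: RBLRLTRL

1. t=1/3 → R at (4,2/3); v=(-3,-1)
2. t=2/3 → B at (2,0); v=(-3,1)
3. t=2/3 → L at (0,2/3); v=(3,1)
4. t=4/3 → R at (4,2); v=(-3,1)
5. t=4/3 → L at (0,10/3); v=(3,1)
6. t=2/3 → T at (2,4); v=(3,-1)
7. t=2/3 → R at (4,10/3); v=(-3,-1)
8. t=4/3 → L at (0,2); v=(3,-1)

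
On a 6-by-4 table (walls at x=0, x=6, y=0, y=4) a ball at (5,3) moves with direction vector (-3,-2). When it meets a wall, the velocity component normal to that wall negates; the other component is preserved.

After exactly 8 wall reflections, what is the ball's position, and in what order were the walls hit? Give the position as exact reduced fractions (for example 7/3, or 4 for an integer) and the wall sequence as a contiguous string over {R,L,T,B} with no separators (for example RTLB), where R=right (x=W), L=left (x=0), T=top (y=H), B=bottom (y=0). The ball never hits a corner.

Final position: (6,11/3)
Wall sequence: BLTRBLTR

1. t=3/2 → B at (1/2,0); v=(-3,2)
2. t=1/6 → L at (0,1/3); v=(3,2)
3. t=11/6 → T at (11/2,4); v=(3,-2)
4. t=1/6 → R at (6,11/3); v=(-3,-2)
5. t=11/6 → B at (1/2,0); v=(-3,2)
6. t=1/6 → L at (0,1/3); v=(3,2)
7. t=11/6 → T at (11/2,4); v=(3,-2)
8. t=1/6 → R at (6,11/3); v=(-3,-2)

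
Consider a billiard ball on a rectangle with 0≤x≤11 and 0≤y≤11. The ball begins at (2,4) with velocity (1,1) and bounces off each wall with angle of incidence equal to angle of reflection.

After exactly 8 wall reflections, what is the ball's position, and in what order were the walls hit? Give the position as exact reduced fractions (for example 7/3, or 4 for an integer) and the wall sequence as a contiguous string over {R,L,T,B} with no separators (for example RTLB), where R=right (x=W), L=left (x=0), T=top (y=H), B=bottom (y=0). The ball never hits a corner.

Final position: (0,2)
Wall sequence: TRBLTRBL

1. t=7 → T at (9,11); v=(1,-1)
2. t=2 → R at (11,9); v=(-1,-1)
3. t=9 → B at (2,0); v=(-1,1)
4. t=2 → L at (0,2); v=(1,1)
5. t=9 → T at (9,11); v=(1,-1)
6. t=2 → R at (11,9); v=(-1,-1)
7. t=9 → B at (2,0); v=(-1,1)
8. t=2 → L at (0,2); v=(1,1)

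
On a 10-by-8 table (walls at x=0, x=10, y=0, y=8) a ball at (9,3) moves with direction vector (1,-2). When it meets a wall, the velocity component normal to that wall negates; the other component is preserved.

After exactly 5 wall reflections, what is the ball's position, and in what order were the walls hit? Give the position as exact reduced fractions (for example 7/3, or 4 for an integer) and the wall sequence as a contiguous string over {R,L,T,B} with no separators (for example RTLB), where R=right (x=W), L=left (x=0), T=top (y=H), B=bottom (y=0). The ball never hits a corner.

Final position: (0,3)
Wall sequence: RBTBL

1. t=1 → R at (10,1); v=(-1,-2)
2. t=1/2 → B at (19/2,0); v=(-1,2)
3. t=4 → T at (11/2,8); v=(-1,-2)
4. t=4 → B at (3/2,0); v=(-1,2)
5. t=3/2 → L at (0,3); v=(1,2)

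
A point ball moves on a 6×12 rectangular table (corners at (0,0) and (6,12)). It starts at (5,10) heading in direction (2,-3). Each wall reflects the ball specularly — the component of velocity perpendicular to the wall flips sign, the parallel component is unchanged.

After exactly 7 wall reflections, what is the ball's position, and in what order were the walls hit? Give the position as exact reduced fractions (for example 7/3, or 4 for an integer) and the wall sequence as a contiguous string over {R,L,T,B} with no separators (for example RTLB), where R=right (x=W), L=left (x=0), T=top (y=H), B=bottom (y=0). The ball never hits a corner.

1. t=1/2 → R at (6,17/2); v=(-2,-3)
2. t=17/6 → B at (1/3,0); v=(-2,3)
3. t=1/6 → L at (0,1/2); v=(2,3)
4. t=3 → R at (6,19/2); v=(-2,3)
5. t=5/6 → T at (13/3,12); v=(-2,-3)
6. t=13/6 → L at (0,11/2); v=(2,-3)
7. t=11/6 → B at (11/3,0); v=(2,3)

Final position: (11/3,0)
Wall sequence: RBLRTLB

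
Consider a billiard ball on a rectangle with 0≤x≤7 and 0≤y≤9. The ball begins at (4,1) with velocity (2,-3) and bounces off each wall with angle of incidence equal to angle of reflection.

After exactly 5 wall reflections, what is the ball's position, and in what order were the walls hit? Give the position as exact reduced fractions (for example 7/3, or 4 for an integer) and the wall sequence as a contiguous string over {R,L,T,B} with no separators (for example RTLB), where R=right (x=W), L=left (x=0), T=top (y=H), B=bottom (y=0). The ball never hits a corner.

Final position: (8/3,0)
Wall sequence: BRTLB

1. t=1/3 → B at (14/3,0); v=(2,3)
2. t=7/6 → R at (7,7/2); v=(-2,3)
3. t=11/6 → T at (10/3,9); v=(-2,-3)
4. t=5/3 → L at (0,4); v=(2,-3)
5. t=4/3 → B at (8/3,0); v=(2,3)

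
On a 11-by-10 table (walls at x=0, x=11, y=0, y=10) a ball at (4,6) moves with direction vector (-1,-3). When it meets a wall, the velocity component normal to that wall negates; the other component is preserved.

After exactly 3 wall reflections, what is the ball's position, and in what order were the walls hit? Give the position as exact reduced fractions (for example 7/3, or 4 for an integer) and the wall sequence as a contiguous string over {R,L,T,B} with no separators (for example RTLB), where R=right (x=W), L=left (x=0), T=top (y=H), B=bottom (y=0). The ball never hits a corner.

Final position: (4/3,10)
Wall sequence: BLT

1. t=2 → B at (2,0); v=(-1,3)
2. t=2 → L at (0,6); v=(1,3)
3. t=4/3 → T at (4/3,10); v=(1,-3)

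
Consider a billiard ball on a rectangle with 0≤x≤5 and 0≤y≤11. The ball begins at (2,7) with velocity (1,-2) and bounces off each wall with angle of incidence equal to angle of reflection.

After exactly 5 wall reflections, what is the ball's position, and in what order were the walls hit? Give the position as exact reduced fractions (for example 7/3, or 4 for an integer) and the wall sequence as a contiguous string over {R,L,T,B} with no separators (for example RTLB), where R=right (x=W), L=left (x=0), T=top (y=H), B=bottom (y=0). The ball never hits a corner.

Final position: (5,3)
Wall sequence: RBLTR

1. t=3 → R at (5,1); v=(-1,-2)
2. t=1/2 → B at (9/2,0); v=(-1,2)
3. t=9/2 → L at (0,9); v=(1,2)
4. t=1 → T at (1,11); v=(1,-2)
5. t=4 → R at (5,3); v=(-1,-2)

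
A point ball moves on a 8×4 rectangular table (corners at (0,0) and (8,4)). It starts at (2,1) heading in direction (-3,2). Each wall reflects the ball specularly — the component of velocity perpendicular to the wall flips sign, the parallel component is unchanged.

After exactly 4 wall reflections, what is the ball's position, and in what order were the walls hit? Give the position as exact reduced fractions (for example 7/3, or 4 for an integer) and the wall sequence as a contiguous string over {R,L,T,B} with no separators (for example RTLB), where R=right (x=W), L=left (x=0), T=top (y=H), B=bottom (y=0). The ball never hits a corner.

Final position: (15/2,0)
Wall sequence: LTRB

1. t=2/3 → L at (0,7/3); v=(3,2)
2. t=5/6 → T at (5/2,4); v=(3,-2)
3. t=11/6 → R at (8,1/3); v=(-3,-2)
4. t=1/6 → B at (15/2,0); v=(-3,2)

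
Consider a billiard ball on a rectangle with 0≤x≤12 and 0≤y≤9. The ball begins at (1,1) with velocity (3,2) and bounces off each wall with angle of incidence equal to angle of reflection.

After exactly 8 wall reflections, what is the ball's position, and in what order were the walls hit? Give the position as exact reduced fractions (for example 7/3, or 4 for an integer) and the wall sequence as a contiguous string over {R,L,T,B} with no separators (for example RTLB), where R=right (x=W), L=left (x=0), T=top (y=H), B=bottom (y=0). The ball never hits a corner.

1. t=11/3 → R at (12,25/3); v=(-3,2)
2. t=1/3 → T at (11,9); v=(-3,-2)
3. t=11/3 → L at (0,5/3); v=(3,-2)
4. t=5/6 → B at (5/2,0); v=(3,2)
5. t=19/6 → R at (12,19/3); v=(-3,2)
6. t=4/3 → T at (8,9); v=(-3,-2)
7. t=8/3 → L at (0,11/3); v=(3,-2)
8. t=11/6 → B at (11/2,0); v=(3,2)

Final position: (11/2,0)
Wall sequence: RTLBRTLB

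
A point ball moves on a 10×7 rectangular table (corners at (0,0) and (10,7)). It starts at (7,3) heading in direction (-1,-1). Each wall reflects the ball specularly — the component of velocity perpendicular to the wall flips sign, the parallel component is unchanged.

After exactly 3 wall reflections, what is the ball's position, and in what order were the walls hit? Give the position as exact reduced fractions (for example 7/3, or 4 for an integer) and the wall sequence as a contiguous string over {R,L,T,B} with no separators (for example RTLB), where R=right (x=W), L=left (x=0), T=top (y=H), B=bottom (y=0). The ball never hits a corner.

Final position: (3,7)
Wall sequence: BLT

1. t=3 → B at (4,0); v=(-1,1)
2. t=4 → L at (0,4); v=(1,1)
3. t=3 → T at (3,7); v=(1,-1)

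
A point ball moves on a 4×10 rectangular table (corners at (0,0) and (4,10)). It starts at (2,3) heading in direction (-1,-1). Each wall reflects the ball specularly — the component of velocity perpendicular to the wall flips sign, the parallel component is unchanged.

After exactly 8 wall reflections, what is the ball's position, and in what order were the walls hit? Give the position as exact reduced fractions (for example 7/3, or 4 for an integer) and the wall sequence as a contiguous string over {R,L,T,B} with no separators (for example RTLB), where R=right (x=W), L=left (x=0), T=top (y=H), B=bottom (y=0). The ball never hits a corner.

Final position: (4,1)
Wall sequence: LBRLTRLR

1. t=2 → L at (0,1); v=(1,-1)
2. t=1 → B at (1,0); v=(1,1)
3. t=3 → R at (4,3); v=(-1,1)
4. t=4 → L at (0,7); v=(1,1)
5. t=3 → T at (3,10); v=(1,-1)
6. t=1 → R at (4,9); v=(-1,-1)
7. t=4 → L at (0,5); v=(1,-1)
8. t=4 → R at (4,1); v=(-1,-1)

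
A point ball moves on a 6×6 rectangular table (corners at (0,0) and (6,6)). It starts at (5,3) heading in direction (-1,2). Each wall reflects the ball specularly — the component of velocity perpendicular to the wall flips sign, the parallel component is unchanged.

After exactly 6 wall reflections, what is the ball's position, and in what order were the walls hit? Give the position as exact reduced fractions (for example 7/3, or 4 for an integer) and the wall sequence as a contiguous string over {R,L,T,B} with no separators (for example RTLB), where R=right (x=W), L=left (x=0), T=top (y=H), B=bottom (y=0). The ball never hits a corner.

Final position: (6,1)
Wall sequence: TBLTBR

1. t=3/2 → T at (7/2,6); v=(-1,-2)
2. t=3 → B at (1/2,0); v=(-1,2)
3. t=1/2 → L at (0,1); v=(1,2)
4. t=5/2 → T at (5/2,6); v=(1,-2)
5. t=3 → B at (11/2,0); v=(1,2)
6. t=1/2 → R at (6,1); v=(-1,2)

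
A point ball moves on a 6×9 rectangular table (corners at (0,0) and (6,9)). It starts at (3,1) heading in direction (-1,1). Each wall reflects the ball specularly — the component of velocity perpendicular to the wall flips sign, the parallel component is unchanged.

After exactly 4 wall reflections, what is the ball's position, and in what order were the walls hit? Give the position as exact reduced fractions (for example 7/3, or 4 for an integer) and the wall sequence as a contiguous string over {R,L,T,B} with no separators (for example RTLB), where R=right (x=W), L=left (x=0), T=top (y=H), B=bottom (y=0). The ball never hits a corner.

1. t=3 → L at (0,4); v=(1,1)
2. t=5 → T at (5,9); v=(1,-1)
3. t=1 → R at (6,8); v=(-1,-1)
4. t=6 → L at (0,2); v=(1,-1)

Final position: (0,2)
Wall sequence: LTRL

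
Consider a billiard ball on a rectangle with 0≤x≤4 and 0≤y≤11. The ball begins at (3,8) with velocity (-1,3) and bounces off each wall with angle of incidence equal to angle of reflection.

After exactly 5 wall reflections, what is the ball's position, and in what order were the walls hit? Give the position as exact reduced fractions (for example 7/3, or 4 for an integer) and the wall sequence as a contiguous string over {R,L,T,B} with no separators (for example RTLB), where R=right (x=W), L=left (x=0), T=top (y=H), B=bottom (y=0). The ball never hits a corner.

Final position: (8/3,11)
Wall sequence: TLBRT

1. t=1 → T at (2,11); v=(-1,-3)
2. t=2 → L at (0,5); v=(1,-3)
3. t=5/3 → B at (5/3,0); v=(1,3)
4. t=7/3 → R at (4,7); v=(-1,3)
5. t=4/3 → T at (8/3,11); v=(-1,-3)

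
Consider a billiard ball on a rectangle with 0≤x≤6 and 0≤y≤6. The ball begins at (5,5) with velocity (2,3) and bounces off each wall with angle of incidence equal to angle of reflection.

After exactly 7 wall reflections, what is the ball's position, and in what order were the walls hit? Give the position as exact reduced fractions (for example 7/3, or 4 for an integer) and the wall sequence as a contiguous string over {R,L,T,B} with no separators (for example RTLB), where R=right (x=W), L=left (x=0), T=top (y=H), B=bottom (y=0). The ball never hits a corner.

Final position: (6,1/2)
Wall sequence: TRBLTBR

1. t=1/3 → T at (17/3,6); v=(2,-3)
2. t=1/6 → R at (6,11/2); v=(-2,-3)
3. t=11/6 → B at (7/3,0); v=(-2,3)
4. t=7/6 → L at (0,7/2); v=(2,3)
5. t=5/6 → T at (5/3,6); v=(2,-3)
6. t=2 → B at (17/3,0); v=(2,3)
7. t=1/6 → R at (6,1/2); v=(-2,3)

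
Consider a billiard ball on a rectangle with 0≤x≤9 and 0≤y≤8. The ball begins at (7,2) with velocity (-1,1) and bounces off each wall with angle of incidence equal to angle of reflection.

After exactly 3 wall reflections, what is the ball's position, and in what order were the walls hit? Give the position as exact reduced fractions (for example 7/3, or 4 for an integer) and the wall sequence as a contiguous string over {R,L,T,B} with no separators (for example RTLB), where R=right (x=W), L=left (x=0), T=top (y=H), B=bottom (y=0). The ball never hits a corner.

Final position: (7,0)
Wall sequence: TLB

1. t=6 → T at (1,8); v=(-1,-1)
2. t=1 → L at (0,7); v=(1,-1)
3. t=7 → B at (7,0); v=(1,1)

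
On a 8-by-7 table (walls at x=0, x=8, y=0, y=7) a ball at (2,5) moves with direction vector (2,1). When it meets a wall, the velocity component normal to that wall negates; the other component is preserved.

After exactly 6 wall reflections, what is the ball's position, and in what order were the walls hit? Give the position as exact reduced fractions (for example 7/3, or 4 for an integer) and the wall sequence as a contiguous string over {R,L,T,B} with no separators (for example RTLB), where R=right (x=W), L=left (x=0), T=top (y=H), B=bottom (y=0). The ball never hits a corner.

1. t=2 → T at (6,7); v=(2,-1)
2. t=1 → R at (8,6); v=(-2,-1)
3. t=4 → L at (0,2); v=(2,-1)
4. t=2 → B at (4,0); v=(2,1)
5. t=2 → R at (8,2); v=(-2,1)
6. t=4 → L at (0,6); v=(2,1)

Final position: (0,6)
Wall sequence: TRLBRL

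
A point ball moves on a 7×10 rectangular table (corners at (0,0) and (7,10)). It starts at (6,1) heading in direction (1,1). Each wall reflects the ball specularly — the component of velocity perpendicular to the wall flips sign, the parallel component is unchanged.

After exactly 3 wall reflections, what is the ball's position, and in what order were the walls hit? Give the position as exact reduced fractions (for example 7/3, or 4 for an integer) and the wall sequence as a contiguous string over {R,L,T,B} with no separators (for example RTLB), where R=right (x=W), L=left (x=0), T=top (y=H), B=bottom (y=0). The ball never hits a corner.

1. t=1 → R at (7,2); v=(-1,1)
2. t=7 → L at (0,9); v=(1,1)
3. t=1 → T at (1,10); v=(1,-1)

Final position: (1,10)
Wall sequence: RLT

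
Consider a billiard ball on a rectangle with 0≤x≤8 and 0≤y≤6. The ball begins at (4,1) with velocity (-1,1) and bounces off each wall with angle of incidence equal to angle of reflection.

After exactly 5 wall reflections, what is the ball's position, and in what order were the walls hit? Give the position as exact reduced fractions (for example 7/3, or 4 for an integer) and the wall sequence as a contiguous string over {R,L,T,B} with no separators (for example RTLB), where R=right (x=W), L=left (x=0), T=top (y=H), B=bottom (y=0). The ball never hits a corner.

1. t=4 → L at (0,5); v=(1,1)
2. t=1 → T at (1,6); v=(1,-1)
3. t=6 → B at (7,0); v=(1,1)
4. t=1 → R at (8,1); v=(-1,1)
5. t=5 → T at (3,6); v=(-1,-1)

Final position: (3,6)
Wall sequence: LTBRT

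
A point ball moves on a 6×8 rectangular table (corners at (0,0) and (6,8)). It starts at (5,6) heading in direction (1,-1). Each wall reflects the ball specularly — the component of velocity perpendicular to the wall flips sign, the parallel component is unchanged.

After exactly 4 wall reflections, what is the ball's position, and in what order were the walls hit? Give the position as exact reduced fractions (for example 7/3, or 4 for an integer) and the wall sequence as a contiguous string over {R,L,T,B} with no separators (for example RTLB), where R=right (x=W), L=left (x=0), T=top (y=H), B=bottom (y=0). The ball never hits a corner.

Final position: (6,7)
Wall sequence: RBLR

1. t=1 → R at (6,5); v=(-1,-1)
2. t=5 → B at (1,0); v=(-1,1)
3. t=1 → L at (0,1); v=(1,1)
4. t=6 → R at (6,7); v=(-1,1)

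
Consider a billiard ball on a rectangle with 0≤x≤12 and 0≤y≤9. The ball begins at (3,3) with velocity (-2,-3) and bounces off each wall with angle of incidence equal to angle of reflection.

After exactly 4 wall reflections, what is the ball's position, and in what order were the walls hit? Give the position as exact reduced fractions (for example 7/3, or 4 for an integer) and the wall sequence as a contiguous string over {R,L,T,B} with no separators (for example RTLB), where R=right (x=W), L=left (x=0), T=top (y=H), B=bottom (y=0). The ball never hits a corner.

Final position: (11,0)
Wall sequence: BLTB

1. t=1 → B at (1,0); v=(-2,3)
2. t=1/2 → L at (0,3/2); v=(2,3)
3. t=5/2 → T at (5,9); v=(2,-3)
4. t=3 → B at (11,0); v=(2,3)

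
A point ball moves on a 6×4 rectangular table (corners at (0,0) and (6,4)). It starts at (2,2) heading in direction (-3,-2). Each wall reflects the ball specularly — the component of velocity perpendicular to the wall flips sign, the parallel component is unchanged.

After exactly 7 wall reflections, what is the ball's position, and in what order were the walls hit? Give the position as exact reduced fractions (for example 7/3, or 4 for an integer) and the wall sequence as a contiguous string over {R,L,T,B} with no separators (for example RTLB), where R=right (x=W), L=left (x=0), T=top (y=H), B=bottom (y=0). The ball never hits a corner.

1. t=2/3 → L at (0,2/3); v=(3,-2)
2. t=1/3 → B at (1,0); v=(3,2)
3. t=5/3 → R at (6,10/3); v=(-3,2)
4. t=1/3 → T at (5,4); v=(-3,-2)
5. t=5/3 → L at (0,2/3); v=(3,-2)
6. t=1/3 → B at (1,0); v=(3,2)
7. t=5/3 → R at (6,10/3); v=(-3,2)

Final position: (6,10/3)
Wall sequence: LBRTLBR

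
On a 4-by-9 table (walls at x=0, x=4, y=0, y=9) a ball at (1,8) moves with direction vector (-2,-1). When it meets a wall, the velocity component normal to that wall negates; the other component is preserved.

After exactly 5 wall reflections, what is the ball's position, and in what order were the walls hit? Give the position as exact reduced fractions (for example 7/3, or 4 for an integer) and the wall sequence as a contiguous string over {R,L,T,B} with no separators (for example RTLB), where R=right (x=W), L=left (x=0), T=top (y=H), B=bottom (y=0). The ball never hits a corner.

1. t=1/2 → L at (0,15/2); v=(2,-1)
2. t=2 → R at (4,11/2); v=(-2,-1)
3. t=2 → L at (0,7/2); v=(2,-1)
4. t=2 → R at (4,3/2); v=(-2,-1)
5. t=3/2 → B at (1,0); v=(-2,1)

Final position: (1,0)
Wall sequence: LRLRB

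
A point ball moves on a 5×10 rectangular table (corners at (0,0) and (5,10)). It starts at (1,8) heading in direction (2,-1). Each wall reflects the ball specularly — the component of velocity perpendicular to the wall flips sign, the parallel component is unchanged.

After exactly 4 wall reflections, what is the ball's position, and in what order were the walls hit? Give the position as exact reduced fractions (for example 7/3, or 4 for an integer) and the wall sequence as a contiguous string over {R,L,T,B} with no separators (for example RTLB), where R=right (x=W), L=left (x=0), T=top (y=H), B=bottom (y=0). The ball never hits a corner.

Final position: (3,0)
Wall sequence: RLRB

1. t=2 → R at (5,6); v=(-2,-1)
2. t=5/2 → L at (0,7/2); v=(2,-1)
3. t=5/2 → R at (5,1); v=(-2,-1)
4. t=1 → B at (3,0); v=(-2,1)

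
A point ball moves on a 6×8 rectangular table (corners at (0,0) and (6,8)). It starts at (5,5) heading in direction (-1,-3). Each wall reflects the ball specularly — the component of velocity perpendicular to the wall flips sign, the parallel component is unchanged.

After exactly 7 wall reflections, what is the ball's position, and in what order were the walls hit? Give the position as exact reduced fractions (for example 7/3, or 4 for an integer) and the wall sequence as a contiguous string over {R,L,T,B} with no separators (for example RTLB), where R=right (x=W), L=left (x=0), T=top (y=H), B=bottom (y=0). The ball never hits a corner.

1. t=5/3 → B at (10/3,0); v=(-1,3)
2. t=8/3 → T at (2/3,8); v=(-1,-3)
3. t=2/3 → L at (0,6); v=(1,-3)
4. t=2 → B at (2,0); v=(1,3)
5. t=8/3 → T at (14/3,8); v=(1,-3)
6. t=4/3 → R at (6,4); v=(-1,-3)
7. t=4/3 → B at (14/3,0); v=(-1,3)

Final position: (14/3,0)
Wall sequence: BTLBTRB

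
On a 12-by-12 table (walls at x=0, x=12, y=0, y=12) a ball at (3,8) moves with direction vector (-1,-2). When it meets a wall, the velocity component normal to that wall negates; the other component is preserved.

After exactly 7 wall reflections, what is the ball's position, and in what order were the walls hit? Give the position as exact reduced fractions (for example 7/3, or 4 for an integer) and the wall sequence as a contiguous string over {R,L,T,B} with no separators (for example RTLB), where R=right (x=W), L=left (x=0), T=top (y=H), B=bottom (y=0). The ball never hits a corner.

Final position: (0,2)
Wall sequence: LBTRBTL

1. t=3 → L at (0,2); v=(1,-2)
2. t=1 → B at (1,0); v=(1,2)
3. t=6 → T at (7,12); v=(1,-2)
4. t=5 → R at (12,2); v=(-1,-2)
5. t=1 → B at (11,0); v=(-1,2)
6. t=6 → T at (5,12); v=(-1,-2)
7. t=5 → L at (0,2); v=(1,-2)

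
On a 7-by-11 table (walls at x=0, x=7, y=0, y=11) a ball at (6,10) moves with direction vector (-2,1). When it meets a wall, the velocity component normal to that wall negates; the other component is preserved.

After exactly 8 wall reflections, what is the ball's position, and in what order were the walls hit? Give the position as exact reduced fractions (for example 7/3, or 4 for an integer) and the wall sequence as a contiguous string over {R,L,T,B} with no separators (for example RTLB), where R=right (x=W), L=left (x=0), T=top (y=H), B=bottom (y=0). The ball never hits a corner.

1. t=1 → T at (4,11); v=(-2,-1)
2. t=2 → L at (0,9); v=(2,-1)
3. t=7/2 → R at (7,11/2); v=(-2,-1)
4. t=7/2 → L at (0,2); v=(2,-1)
5. t=2 → B at (4,0); v=(2,1)
6. t=3/2 → R at (7,3/2); v=(-2,1)
7. t=7/2 → L at (0,5); v=(2,1)
8. t=7/2 → R at (7,17/2); v=(-2,1)

Final position: (7,17/2)
Wall sequence: TLRLBRLR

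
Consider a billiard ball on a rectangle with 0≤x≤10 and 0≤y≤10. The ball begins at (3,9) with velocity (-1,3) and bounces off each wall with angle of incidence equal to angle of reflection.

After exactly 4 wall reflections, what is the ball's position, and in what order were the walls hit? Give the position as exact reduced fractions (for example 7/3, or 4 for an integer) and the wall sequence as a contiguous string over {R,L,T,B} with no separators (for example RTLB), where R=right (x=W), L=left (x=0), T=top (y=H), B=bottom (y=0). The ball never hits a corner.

Final position: (4,10)
Wall sequence: TLBT

1. t=1/3 → T at (8/3,10); v=(-1,-3)
2. t=8/3 → L at (0,2); v=(1,-3)
3. t=2/3 → B at (2/3,0); v=(1,3)
4. t=10/3 → T at (4,10); v=(1,-3)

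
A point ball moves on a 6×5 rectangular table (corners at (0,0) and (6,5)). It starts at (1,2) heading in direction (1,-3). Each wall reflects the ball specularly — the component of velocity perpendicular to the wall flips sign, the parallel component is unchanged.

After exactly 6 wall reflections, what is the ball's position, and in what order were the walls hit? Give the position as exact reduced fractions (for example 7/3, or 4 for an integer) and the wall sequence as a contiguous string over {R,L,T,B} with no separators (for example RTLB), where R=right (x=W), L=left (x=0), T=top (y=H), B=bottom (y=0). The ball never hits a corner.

Final position: (11/3,0)
Wall sequence: BTBRTB

1. t=2/3 → B at (5/3,0); v=(1,3)
2. t=5/3 → T at (10/3,5); v=(1,-3)
3. t=5/3 → B at (5,0); v=(1,3)
4. t=1 → R at (6,3); v=(-1,3)
5. t=2/3 → T at (16/3,5); v=(-1,-3)
6. t=5/3 → B at (11/3,0); v=(-1,3)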